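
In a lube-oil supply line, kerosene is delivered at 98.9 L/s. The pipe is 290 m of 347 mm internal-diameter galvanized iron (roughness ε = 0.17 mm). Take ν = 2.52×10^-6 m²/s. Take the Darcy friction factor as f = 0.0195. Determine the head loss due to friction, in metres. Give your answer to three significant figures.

h_f ≈ 0.908 m

V = 4Q/(πD²) = 4·0.0989/(π·0.347²) = 1.046 m/s
h_f = f(L/D)V²/(2g) = 0.01950·(290/0.347)·1.046²/(2·9.81) = 0.9084 m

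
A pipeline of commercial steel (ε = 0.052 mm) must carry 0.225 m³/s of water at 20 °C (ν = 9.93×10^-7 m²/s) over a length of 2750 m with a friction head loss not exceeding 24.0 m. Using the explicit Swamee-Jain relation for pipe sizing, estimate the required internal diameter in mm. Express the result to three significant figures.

D ≈ 373 mm

Swamee-Jain (Type III): D = 0.66·[ε^1.25·(LQ²/(gh_f))^4.75 + ν·Q^9.4·(L/(gh_f))^5.2]^0.04
LQ²/(gh_f) = 0.5913; L/(gh_f) = 11.68
Term 1 = ε^1.25·(…)^4.75 = 3.64×10^-7; Term 2 = ν·Q^9.4·(…)^5.2 = 2.87×10^-7
D = 0.66·(3.64×10^-7 + 2.87×10^-7)^0.04 = 0.3733 m = 373 mm
Check: V = 2.06 m/s, Re = 7.73×10^5, f = 0.01433, h_f = 22.7 m ≈ 24.0 m ✓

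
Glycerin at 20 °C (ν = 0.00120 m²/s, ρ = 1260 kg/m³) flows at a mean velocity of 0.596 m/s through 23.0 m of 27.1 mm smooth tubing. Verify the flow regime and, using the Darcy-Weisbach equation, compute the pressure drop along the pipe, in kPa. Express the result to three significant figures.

Re = VD/ν = 0.596·0.02710/0.00120 = 13.5 → laminar (Re < 2300)
f = 64/Re = 4.755
h_f = f(L/D)V²/(2g) = 4.755·(23.0/0.02710)·0.596²/(2·9.81) = 73.06 m
Δp = ρg·h_f = 1260·9.81·73.06 = 903.1 kPa

Δp ≈ 903 kPa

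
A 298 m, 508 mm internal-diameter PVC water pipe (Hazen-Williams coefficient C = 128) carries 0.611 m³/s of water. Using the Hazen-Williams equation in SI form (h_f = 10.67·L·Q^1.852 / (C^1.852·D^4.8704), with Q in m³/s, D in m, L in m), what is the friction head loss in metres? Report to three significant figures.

h_f = 10.67·298·0.611^1.852 / (128^1.852·0.508^4.8704) = 4.327 m

h_f ≈ 4.33 m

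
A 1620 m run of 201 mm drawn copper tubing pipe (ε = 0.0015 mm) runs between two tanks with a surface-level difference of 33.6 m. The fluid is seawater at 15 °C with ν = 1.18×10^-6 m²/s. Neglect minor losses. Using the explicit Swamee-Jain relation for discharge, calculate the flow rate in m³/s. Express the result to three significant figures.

Q ≈ 0.0775 m³/s

Swamee-Jain (Type II): Q = -0.965·√(gD⁵h_f/L)·ln[ε/(3.7D) + √(3.17ν²L/(gD³h_f))]
√(gD⁵h_f/L) = √(9.81·0.201⁵·33.6/1620) = 0.008170
ε/(3.7D) = 2.02×10^-6; √(3.17ν²L/(gD³h_f)) = 5.17×10^-5
Q = -0.965·0.008170·ln(5.370×10^-5) = 0.07752 m³/s
Check: V = 2.44 m/s, Re = 4.16×10^5, f = 0.01364, h_f = 33.4 m ≈ 33.6 m ✓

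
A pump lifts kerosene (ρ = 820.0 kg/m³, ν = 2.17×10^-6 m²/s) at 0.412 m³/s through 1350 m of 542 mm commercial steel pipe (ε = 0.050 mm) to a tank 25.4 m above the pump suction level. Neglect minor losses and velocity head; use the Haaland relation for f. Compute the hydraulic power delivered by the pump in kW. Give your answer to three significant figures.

V = 4Q/(πD²) = 1.786 m/s; Re = 4.46×10^5; ε/D = 9.23×10^-5; f = 0.01437
h_f = f(L/D)V²/2g = 5.819 m
Total head H = z + h_f = 25.4 + 5.819 = 31.22 m
P_hyd = ρgQH = 820.0·9.81·0.412·31.22 = 103.5 kW

P_hyd ≈ 103 kW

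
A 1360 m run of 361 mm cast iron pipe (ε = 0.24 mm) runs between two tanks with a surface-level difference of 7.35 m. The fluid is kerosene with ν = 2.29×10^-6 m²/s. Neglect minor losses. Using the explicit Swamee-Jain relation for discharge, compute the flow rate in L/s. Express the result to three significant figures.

Swamee-Jain (Type II): Q = -0.965·√(gD⁵h_f/L)·ln[ε/(3.7D) + √(3.17ν²L/(gD³h_f))]
√(gD⁵h_f/L) = √(9.81·0.361⁵·7.35/1360) = 0.01803
ε/(3.7D) = 1.80×10^-4; √(3.17ν²L/(gD³h_f)) = 8.16×10^-5
Q = -0.965·0.01803·ln(2.613×10^-4) = 0.1435 m³/s
Check: V = 1.40 m/s, Re = 2.21×10^5, f = 0.01961, h_f = 7.40 m ≈ 7.35 m ✓

Q ≈ 144 L/s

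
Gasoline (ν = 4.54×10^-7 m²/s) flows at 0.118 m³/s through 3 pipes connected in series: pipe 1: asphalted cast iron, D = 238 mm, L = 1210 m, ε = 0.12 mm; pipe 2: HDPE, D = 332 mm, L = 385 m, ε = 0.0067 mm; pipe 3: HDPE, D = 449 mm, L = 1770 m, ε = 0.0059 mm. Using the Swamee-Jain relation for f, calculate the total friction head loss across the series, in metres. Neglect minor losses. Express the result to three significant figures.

H ≈ 34.0 m

Pipe 1: V = 2.652 m/s, Re = 1.39×10^6, ε/D = 5.04×10^-4, f = 0.01718, h_1 = f(L/D)V²/2g = 31.32 m
Pipe 2: V = 1.363 m/s, Re = 9.97×10^5, ε/D = 2.02×10^-5, f = 0.01209, h_2 = f(L/D)V²/2g = 1.328 m
Pipe 3: V = 0.7452 m/s, Re = 7.37×10^5, ε/D = 1.31×10^-5, f = 0.01249, h_3 = f(L/D)V²/2g = 1.394 m
Series → Q common, losses add: H = Σh = 34.04 m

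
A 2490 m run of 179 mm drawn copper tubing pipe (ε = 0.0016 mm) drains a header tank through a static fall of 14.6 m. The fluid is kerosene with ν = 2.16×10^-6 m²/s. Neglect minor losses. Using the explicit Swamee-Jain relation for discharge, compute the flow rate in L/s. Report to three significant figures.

Swamee-Jain (Type II): Q = -0.965·√(gD⁵h_f/L)·ln[ε/(3.7D) + √(3.17ν²L/(gD³h_f))]
√(gD⁵h_f/L) = √(9.81·0.179⁵·14.6/2490) = 0.003251
ε/(3.7D) = 2.42×10^-6; √(3.17ν²L/(gD³h_f)) = 2.12×10^-4
Q = -0.965·0.003251·ln(2.142×10^-4) = 0.02651 m³/s
Check: V = 1.05 m/s, Re = 8.73×10^4, f = 0.01843, h_f = 14.5 m ≈ 14.6 m ✓

Q ≈ 26.5 L/s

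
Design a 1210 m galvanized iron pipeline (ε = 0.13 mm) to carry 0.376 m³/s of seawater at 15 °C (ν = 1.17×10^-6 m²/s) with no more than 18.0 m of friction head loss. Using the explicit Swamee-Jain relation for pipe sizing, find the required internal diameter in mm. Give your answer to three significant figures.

D ≈ 423 mm

Swamee-Jain (Type III): D = 0.66·[ε^1.25·(LQ²/(gh_f))^4.75 + ν·Q^9.4·(L/(gh_f))^5.2]^0.04
LQ²/(gh_f) = 0.9688; L/(gh_f) = 6.852
Term 1 = ε^1.25·(…)^4.75 = 1.19×10^-5; Term 2 = ν·Q^9.4·(…)^5.2 = 2.64×10^-6
D = 0.66·(1.19×10^-5 + 2.64×10^-6)^0.04 = 0.4228 m = 423 mm
Check: V = 2.68 m/s, Re = 9.68×10^5, f = 0.01585, h_f = 16.6 m ≈ 18.0 m ✓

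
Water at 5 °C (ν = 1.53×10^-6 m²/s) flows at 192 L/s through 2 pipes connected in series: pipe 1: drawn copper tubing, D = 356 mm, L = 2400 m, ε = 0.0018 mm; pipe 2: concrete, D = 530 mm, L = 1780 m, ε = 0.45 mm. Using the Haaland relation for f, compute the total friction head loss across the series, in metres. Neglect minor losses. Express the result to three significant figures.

H ≈ 19.7 m

Pipe 1: V = 1.929 m/s, Re = 4.49×10^5, ε/D = 5.06×10^-6, f = 0.01337, h_1 = f(L/D)V²/2g = 17.09 m
Pipe 2: V = 0.8703 m/s, Re = 3.01×10^5, ε/D = 8.49×10^-4, f = 0.01986, h_2 = f(L/D)V²/2g = 2.574 m
Series → Q common, losses add: H = Σh = 19.67 m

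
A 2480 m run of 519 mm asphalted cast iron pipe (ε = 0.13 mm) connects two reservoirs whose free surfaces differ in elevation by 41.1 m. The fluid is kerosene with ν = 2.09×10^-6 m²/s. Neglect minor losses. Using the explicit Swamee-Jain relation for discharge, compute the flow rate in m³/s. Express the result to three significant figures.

Swamee-Jain (Type II): Q = -0.965·√(gD⁵h_f/L)·ln[ε/(3.7D) + √(3.17ν²L/(gD³h_f))]
√(gD⁵h_f/L) = √(9.81·0.519⁵·41.1/2480) = 0.07824
ε/(3.7D) = 6.77×10^-5; √(3.17ν²L/(gD³h_f)) = 2.47×10^-5
Q = -0.965·0.07824·ln(9.238×10^-5) = 0.7014 m³/s
Check: V = 3.32 m/s, Re = 8.23×10^5, f = 0.01545, h_f = 41.4 m ≈ 41.1 m ✓

Q ≈ 0.701 m³/s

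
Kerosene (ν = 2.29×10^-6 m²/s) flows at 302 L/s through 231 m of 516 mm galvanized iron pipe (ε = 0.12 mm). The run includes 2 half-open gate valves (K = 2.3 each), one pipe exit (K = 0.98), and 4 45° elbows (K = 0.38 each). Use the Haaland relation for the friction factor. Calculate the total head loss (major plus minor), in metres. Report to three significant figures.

V = 4Q/(πD²) = 1.444 m/s; V²/2g = 0.1063 m
Re = 3.25×10^5, ε/D = 2.33×10^-4 → f = 0.01618 (Haaland)
Major: h_f = f(L/D)·V²/2g = 0.01618·447.7·0.1063 = 0.7699 m
Minor: ΣK = 7.10; h_m = ΣK·V²/2g = 0.7547 m
Total H_L = 0.7699 + 0.7547 = 1.525 m

H_L ≈ 1.52 m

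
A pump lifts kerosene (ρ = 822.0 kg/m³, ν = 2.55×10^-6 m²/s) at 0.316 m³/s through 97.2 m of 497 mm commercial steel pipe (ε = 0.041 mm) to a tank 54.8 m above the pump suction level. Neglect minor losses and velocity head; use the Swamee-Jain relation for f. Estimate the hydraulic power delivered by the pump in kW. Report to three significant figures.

V = 4Q/(πD²) = 1.629 m/s; Re = 3.17×10^5; ε/D = 8.25×10^-5; f = 0.01514
h_f = f(L/D)V²/2g = 0.4005 m
Total head H = z + h_f = 54.8 + 0.4005 = 55.20 m
P_hyd = ρgQH = 822.0·9.81·0.316·55.20 = 140.7 kW

P_hyd ≈ 141 kW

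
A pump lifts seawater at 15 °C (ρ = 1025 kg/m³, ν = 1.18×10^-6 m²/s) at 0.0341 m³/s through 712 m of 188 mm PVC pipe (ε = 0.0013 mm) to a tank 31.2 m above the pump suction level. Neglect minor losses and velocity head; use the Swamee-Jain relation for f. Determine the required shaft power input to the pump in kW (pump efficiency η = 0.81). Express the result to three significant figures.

P_shaft ≈ 15.1 kW

V = 4Q/(πD²) = 1.228 m/s; Re = 1.96×10^5; ε/D = 6.91×10^-6; f = 0.01566
h_f = f(L/D)V²/2g = 4.562 m
Total head H = z + h_f = 31.2 + 4.562 = 35.76 m
P_hyd = ρgQH = 1025·9.81·0.0341·35.76 = 12.26 kW
P_shaft = P_hyd/η = 12.26/0.81 = 15.14 kW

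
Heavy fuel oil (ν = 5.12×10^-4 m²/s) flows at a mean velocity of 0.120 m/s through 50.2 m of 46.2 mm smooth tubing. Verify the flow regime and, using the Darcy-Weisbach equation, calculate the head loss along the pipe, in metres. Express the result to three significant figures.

h_f ≈ 4.71 m

Re = VD/ν = 0.120·0.04620/5.12×10^-4 = 10.8 → laminar (Re < 2300)
f = 64/Re = 5.911
h_f = f(L/D)V²/(2g) = 5.911·(50.2/0.04620)·0.120²/(2·9.81) = 4.714 m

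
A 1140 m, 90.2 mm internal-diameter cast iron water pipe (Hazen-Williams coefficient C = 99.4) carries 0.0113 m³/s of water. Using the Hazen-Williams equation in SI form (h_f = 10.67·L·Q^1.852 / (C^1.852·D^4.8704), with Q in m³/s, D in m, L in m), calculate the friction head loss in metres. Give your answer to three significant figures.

h_f = 10.67·1140·0.0113^1.852 / (99.4^1.852·0.0902^4.8704) = 73.92 m

h_f ≈ 73.9 m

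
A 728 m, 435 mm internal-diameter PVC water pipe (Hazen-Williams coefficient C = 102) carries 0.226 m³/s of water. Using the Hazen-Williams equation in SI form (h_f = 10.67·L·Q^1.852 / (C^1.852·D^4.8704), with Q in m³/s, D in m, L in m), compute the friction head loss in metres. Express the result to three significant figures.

h_f = 10.67·728·0.226^1.852 / (102^1.852·0.435^4.8704) = 5.431 m

h_f ≈ 5.43 m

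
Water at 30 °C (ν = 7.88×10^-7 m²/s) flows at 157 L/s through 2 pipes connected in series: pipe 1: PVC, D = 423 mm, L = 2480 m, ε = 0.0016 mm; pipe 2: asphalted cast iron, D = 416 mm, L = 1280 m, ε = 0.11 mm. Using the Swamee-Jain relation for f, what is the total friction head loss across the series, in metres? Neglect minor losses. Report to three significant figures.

H ≈ 8.07 m

Pipe 1: V = 1.117 m/s, Re = 6.00×10^5, ε/D = 3.78×10^-6, f = 0.01274, h_1 = f(L/D)V²/2g = 4.753 m
Pipe 2: V = 1.155 m/s, Re = 6.10×10^5, ε/D = 2.64×10^-4, f = 0.01586, h_2 = f(L/D)V²/2g = 3.319 m
Series → Q common, losses add: H = Σh = 8.072 m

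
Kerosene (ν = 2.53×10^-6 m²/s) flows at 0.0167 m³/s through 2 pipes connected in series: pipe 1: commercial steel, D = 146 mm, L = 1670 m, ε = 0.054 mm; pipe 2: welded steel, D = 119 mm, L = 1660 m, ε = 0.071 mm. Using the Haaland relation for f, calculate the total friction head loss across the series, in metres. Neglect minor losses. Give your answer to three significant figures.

H ≈ 46.7 m

Pipe 1: V = 0.9975 m/s, Re = 5.76×10^4, ε/D = 3.70×10^-4, f = 0.02130, h_1 = f(L/D)V²/2g = 12.36 m
Pipe 2: V = 1.502 m/s, Re = 7.06×10^4, ε/D = 5.97×10^-4, f = 0.02140, h_2 = f(L/D)V²/2g = 34.31 m
Series → Q common, losses add: H = Σh = 46.66 m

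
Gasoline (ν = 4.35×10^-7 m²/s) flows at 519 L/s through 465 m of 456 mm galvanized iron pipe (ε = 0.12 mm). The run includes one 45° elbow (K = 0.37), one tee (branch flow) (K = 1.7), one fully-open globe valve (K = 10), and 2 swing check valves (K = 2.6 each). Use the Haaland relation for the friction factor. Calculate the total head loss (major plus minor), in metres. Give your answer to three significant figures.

H_L ≈ 16.6 m

V = 4Q/(πD²) = 3.178 m/s; V²/2g = 0.5148 m
Re = 3.33×10^6, ε/D = 2.63×10^-4 → f = 0.01478 (Haaland)
Major: h_f = f(L/D)·V²/2g = 0.01478·1020·0.5148 = 7.759 m
Minor: ΣK = 17.3; h_m = ΣK·V²/2g = 8.890 m
Total H_L = 7.759 + 8.890 = 16.65 m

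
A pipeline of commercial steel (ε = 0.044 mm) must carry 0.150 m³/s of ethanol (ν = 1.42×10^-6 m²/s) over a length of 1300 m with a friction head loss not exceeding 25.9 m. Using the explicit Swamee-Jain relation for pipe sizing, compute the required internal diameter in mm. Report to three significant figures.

D ≈ 272 mm

Swamee-Jain (Type III): D = 0.66·[ε^1.25·(LQ²/(gh_f))^4.75 + ν·Q^9.4·(L/(gh_f))^5.2]^0.04
LQ²/(gh_f) = 0.1151; L/(gh_f) = 5.117
Term 1 = ε^1.25·(…)^4.75 = 1.24×10^-10; Term 2 = ν·Q^9.4·(…)^5.2 = 1.24×10^-10
D = 0.66·(1.24×10^-10 + 1.24×10^-10)^0.04 = 0.2725 m = 272 mm
Check: V = 2.57 m/s, Re = 4.94×10^5, f = 0.01515, h_f = 24.4 m ≈ 25.9 m ✓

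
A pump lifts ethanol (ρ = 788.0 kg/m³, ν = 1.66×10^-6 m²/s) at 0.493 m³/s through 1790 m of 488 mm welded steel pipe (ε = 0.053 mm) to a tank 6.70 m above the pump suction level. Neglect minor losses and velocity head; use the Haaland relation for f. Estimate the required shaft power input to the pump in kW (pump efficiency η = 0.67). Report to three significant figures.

V = 4Q/(πD²) = 2.636 m/s; Re = 7.75×10^5; ε/D = 1.09×10^-4; f = 0.01374
h_f = f(L/D)V²/2g = 17.85 m
Total head H = z + h_f = 6.70 + 17.85 = 24.55 m
P_hyd = ρgQH = 788.0·9.81·0.493·24.55 = 93.55 kW
P_shaft = P_hyd/η = 93.55/0.67 = 139.6 kW

P_shaft ≈ 140 kW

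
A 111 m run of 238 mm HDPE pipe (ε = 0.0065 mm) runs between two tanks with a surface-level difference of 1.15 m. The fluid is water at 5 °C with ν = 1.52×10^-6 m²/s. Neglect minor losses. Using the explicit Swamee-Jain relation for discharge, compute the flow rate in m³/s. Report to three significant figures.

Swamee-Jain (Type II): Q = -0.965·√(gD⁵h_f/L)·ln[ε/(3.7D) + √(3.17ν²L/(gD³h_f))]
√(gD⁵h_f/L) = √(9.81·0.238⁵·1.15/111) = 0.008810
ε/(3.7D) = 7.38×10^-6; √(3.17ν²L/(gD³h_f)) = 7.31×10^-5
Q = -0.965·0.008810·ln(8.049×10^-5) = 0.08015 m³/s
Check: V = 1.80 m/s, Re = 2.82×10^5, f = 0.01485, h_f = 1.15 m ≈ 1.15 m ✓

Q ≈ 0.0801 m³/s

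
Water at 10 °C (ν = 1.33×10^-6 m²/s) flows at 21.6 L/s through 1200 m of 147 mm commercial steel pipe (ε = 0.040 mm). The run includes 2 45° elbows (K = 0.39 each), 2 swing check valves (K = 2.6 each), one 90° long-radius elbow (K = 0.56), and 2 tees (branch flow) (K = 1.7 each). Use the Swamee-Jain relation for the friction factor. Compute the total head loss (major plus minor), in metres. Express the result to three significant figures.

V = 4Q/(πD²) = 1.273 m/s; V²/2g = 0.08256 m
Re = 1.41×10^5, ε/D = 2.72×10^-4 → f = 0.01842 (Swamee-Jain)
Major: h_f = f(L/D)·V²/2g = 0.01842·8163·0.08256 = 12.41 m
Minor: ΣK = 9.94; h_m = ΣK·V²/2g = 0.8206 m
Total H_L = 12.41 + 0.8206 = 13.24 m

H_L ≈ 13.2 m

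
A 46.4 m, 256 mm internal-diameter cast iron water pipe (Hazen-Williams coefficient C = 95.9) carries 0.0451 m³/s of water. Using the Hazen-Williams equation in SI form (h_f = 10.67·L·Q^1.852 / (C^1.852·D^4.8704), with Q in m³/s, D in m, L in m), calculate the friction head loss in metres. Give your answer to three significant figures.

h_f ≈ 0.259 m

h_f = 10.67·46.4·0.0451^1.852 / (95.9^1.852·0.256^4.8704) = 0.2594 m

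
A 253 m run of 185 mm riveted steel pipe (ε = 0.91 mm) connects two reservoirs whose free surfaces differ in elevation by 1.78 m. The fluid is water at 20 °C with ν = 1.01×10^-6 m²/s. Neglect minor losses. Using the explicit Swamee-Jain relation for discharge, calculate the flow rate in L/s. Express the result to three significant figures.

Q ≈ 24.5 L/s

Swamee-Jain (Type II): Q = -0.965·√(gD⁵h_f/L)·ln[ε/(3.7D) + √(3.17ν²L/(gD³h_f))]
√(gD⁵h_f/L) = √(9.81·0.185⁵·1.78/253) = 0.003867
ε/(3.7D) = 0.00133; √(3.17ν²L/(gD³h_f)) = 8.60×10^-5
Q = -0.965·0.003867·ln(0.001415) = 0.02448 m³/s
Check: V = 0.911 m/s, Re = 1.67×10^5, f = 0.03099, h_f = 1.79 m ≈ 1.78 m ✓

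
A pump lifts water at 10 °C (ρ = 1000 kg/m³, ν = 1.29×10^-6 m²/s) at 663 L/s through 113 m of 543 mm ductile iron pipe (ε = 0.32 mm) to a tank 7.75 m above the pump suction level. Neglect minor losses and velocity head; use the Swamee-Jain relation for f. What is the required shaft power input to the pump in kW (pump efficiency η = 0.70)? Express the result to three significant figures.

V = 4Q/(πD²) = 2.863 m/s; Re = 1.21×10^6; ε/D = 5.89×10^-4; f = 0.01780
h_f = f(L/D)V²/2g = 1.547 m
Total head H = z + h_f = 7.75 + 1.547 = 9.297 m
P_hyd = ρgQH = 1000·9.81·0.663·9.297 = 60.47 kW
P_shaft = P_hyd/η = 60.47/0.70 = 86.38 kW

P_shaft ≈ 86.4 kW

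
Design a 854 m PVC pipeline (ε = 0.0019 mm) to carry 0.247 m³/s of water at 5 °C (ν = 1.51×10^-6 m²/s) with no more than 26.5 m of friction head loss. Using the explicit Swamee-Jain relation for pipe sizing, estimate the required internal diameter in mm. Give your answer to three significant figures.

Swamee-Jain (Type III): D = 0.66·[ε^1.25·(LQ²/(gh_f))^4.75 + ν·Q^9.4·(L/(gh_f))^5.2]^0.04
LQ²/(gh_f) = 0.2004; L/(gh_f) = 3.285
Term 1 = ε^1.25·(…)^4.75 = 3.41×10^-11; Term 2 = ν·Q^9.4·(…)^5.2 = 1.43×10^-9
D = 0.66·(3.41×10^-11 + 1.43×10^-9)^0.04 = 0.2926 m = 293 mm
Check: V = 3.67 m/s, Re = 7.12×10^5, f = 0.01243, h_f = 25.0 m ≈ 26.5 m ✓

D ≈ 293 mm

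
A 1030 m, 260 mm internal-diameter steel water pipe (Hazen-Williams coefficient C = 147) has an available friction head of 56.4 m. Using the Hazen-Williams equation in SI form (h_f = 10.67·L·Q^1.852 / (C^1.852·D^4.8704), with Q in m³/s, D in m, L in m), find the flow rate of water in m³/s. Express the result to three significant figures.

Rearranging: Q = [h_f·C^1.852·D^4.8704 / (10.67·L)]^(1/1.852)
Q = [56.4·147^1.852·0.260^4.8704 / (10.67·1030)]^0.540 = 0.2469 m³/s

Q ≈ 0.247 m³/s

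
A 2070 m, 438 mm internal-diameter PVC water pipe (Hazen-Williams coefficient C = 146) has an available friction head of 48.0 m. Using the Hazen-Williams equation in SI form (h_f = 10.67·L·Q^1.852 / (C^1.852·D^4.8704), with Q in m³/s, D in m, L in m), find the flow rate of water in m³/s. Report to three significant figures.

Rearranging: Q = [h_f·C^1.852·D^4.8704 / (10.67·L)]^(1/1.852)
Q = [48.0·146^1.852·0.438^4.8704 / (10.67·2070)]^0.540 = 0.6076 m³/s

Q ≈ 0.608 m³/s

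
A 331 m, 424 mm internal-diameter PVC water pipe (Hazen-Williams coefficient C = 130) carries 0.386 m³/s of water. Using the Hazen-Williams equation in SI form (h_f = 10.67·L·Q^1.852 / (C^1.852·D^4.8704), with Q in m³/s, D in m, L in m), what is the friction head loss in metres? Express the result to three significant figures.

h_f = 10.67·331·0.386^1.852 / (130^1.852·0.424^4.8704) = 4.811 m

h_f ≈ 4.81 m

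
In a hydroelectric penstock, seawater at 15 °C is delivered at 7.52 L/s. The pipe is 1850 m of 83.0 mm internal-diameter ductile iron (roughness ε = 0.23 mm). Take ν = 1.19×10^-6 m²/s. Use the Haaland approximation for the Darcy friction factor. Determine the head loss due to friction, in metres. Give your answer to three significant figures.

h_f ≈ 59.1 m

V = 4Q/(πD²) = 4·0.00752/(π·0.0830²) = 1.390 m/s
Re = VD/ν = 1.390·0.0830/1.19×10^-6 = 9.69×10^4 → turbulent
ε/D = 0.23/83.0 = 0.00277
Haaland: f = 0.02691
h_f = f(L/D)V²/(2g) = 0.02691·(1850/0.0830)·1.390²/(2·9.81) = 59.05 m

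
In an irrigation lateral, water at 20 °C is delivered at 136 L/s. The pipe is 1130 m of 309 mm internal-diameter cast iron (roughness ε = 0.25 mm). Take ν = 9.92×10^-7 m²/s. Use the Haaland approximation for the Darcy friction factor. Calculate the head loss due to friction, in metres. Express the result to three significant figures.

V = 4Q/(πD²) = 4·0.136/(π·0.309²) = 1.814 m/s
Re = VD/ν = 1.814·0.309/9.92×10^-7 = 5.65×10^5 → turbulent
ε/D = 0.25/309 = 8.09×10^-4
Haaland: f = 0.01924
h_f = f(L/D)V²/(2g) = 0.01924·(1130/0.309)·1.814²/(2·9.81) = 11.79 m

h_f ≈ 11.8 m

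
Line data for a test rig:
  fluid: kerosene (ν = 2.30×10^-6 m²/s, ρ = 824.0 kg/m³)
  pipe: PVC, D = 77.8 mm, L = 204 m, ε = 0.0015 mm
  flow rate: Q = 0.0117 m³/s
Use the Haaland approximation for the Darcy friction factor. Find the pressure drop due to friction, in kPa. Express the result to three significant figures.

Δp ≈ 122 kPa

V = 4Q/(πD²) = 4·0.0117/(π·0.0778²) = 2.461 m/s
Re = VD/ν = 2.461·0.0778/2.30×10^-6 = 8.33×10^4 → turbulent
ε/D = 0.0015/77.8 = 1.93×10^-5
Haaland: f = 0.01859
h_f = f(L/D)V²/(2g) = 0.01859·(204/0.0778)·2.461²/(2·9.81) = 15.05 m
Δp = ρg·h_f = 824.0·9.81·15.05 = 121.7 kPa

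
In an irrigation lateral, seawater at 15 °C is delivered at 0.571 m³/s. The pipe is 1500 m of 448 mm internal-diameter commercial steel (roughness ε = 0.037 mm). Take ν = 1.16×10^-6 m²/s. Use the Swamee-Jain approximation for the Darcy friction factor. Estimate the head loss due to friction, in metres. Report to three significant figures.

V = 4Q/(πD²) = 4·0.571/(π·0.448²) = 3.622 m/s
Re = VD/ν = 3.622·0.448/1.16×10^-6 = 1.40×10^6 → turbulent
ε/D = 0.037/448 = 8.26×10^-5
Swamee-Jain: f = 0.01287
h_f = f(L/D)V²/(2g) = 0.01287·(1500/0.448)·3.622²/(2·9.81) = 28.83 m

h_f ≈ 28.8 m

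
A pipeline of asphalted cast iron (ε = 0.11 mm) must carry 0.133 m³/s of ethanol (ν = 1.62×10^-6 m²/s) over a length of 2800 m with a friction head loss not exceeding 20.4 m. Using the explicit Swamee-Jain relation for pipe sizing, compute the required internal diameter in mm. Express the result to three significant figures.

D ≈ 327 mm

Swamee-Jain (Type III): D = 0.66·[ε^1.25·(LQ²/(gh_f))^4.75 + ν·Q^9.4·(L/(gh_f))^5.2]^0.04
LQ²/(gh_f) = 0.2475; L/(gh_f) = 13.99
Term 1 = ε^1.25·(…)^4.75 = 1.48×10^-8; Term 2 = ν·Q^9.4·(…)^5.2 = 8.55×10^-9
D = 0.66·(1.48×10^-8 + 8.55×10^-9)^0.04 = 0.3268 m = 327 mm
Check: V = 1.59 m/s, Re = 3.20×10^5, f = 0.01722, h_f = 18.9 m ≈ 20.4 m ✓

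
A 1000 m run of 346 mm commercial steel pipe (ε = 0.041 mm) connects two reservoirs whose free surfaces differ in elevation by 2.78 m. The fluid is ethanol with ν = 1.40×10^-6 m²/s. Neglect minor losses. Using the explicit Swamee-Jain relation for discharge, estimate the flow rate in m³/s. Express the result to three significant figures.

Q ≈ 0.103 m³/s

Swamee-Jain (Type II): Q = -0.965·√(gD⁵h_f/L)·ln[ε/(3.7D) + √(3.17ν²L/(gD³h_f))]
√(gD⁵h_f/L) = √(9.81·0.346⁵·2.78/1000) = 0.01163
ε/(3.7D) = 3.20×10^-5; √(3.17ν²L/(gD³h_f)) = 7.42×10^-5
Q = -0.965·0.01163·ln(1.062×10^-4) = 0.1027 m³/s
Check: V = 1.09 m/s, Re = 2.70×10^5, f = 0.01583, h_f = 2.78 m ≈ 2.78 m ✓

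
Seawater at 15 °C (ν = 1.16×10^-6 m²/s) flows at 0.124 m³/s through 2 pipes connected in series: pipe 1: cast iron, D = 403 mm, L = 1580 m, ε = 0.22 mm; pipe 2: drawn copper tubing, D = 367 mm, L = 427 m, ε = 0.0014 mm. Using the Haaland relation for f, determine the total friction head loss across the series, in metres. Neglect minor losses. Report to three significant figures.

Pipe 1: V = 0.9721 m/s, Re = 3.38×10^5, ε/D = 5.46×10^-4, f = 0.01821, h_1 = f(L/D)V²/2g = 3.438 m
Pipe 2: V = 1.172 m/s, Re = 3.71×10^5, ε/D = 3.81×10^-6, f = 0.01382, h_2 = f(L/D)V²/2g = 1.126 m
Series → Q common, losses add: H = Σh = 4.565 m

H ≈ 4.56 m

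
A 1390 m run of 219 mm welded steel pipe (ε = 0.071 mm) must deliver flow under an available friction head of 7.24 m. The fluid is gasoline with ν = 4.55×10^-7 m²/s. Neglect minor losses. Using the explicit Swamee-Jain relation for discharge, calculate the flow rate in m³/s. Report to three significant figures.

Swamee-Jain (Type II): Q = -0.965·√(gD⁵h_f/L)·ln[ε/(3.7D) + √(3.17ν²L/(gD³h_f))]
√(gD⁵h_f/L) = √(9.81·0.219⁵·7.24/1390) = 0.005073
ε/(3.7D) = 8.76×10^-5; √(3.17ν²L/(gD³h_f)) = 3.50×10^-5
Q = -0.965·0.005073·ln(1.226×10^-4) = 0.04410 m³/s
Check: V = 1.17 m/s, Re = 5.63×10^5, f = 0.01644, h_f = 7.29 m ≈ 7.24 m ✓

Q ≈ 0.0441 m³/s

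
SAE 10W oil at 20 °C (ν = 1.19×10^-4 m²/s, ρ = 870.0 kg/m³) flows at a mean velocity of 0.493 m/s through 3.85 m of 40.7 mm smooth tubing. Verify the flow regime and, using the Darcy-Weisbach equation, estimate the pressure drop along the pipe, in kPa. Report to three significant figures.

Re = VD/ν = 0.493·0.04070/1.19×10^-4 = 169 → laminar (Re < 2300)
f = 64/Re = 0.3796
h_f = f(L/D)V²/(2g) = 0.3796·(3.85/0.04070)·0.493²/(2·9.81) = 0.4448 m
Δp = ρg·h_f = 870.0·9.81·0.4448 = 3.796 kPa

Δp ≈ 3.80 kPa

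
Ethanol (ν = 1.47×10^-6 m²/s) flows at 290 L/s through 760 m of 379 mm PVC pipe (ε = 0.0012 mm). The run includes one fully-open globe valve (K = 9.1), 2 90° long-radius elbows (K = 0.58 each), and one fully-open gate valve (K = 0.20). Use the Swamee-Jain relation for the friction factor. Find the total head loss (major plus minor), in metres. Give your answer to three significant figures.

H_L ≈ 12.0 m

V = 4Q/(πD²) = 2.571 m/s; V²/2g = 0.3368 m
Re = 6.63×10^5, ε/D = 3.17×10^-6 → f = 0.01252 (Swamee-Jain)
Major: h_f = f(L/D)·V²/2g = 0.01252·2005·0.3368 = 8.453 m
Minor: ΣK = 10.5; h_m = ΣK·V²/2g = 3.523 m
Total H_L = 8.453 + 3.523 = 11.98 m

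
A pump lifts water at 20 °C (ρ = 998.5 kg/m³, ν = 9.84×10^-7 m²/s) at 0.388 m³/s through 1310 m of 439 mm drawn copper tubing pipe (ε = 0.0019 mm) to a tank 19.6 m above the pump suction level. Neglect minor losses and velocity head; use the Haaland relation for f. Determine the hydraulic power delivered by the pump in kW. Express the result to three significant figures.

P_hyd ≈ 118 kW

V = 4Q/(πD²) = 2.563 m/s; Re = 1.14×10^6; ε/D = 4.33×10^-6; f = 0.01141
h_f = f(L/D)V²/2g = 11.40 m
Total head H = z + h_f = 19.6 + 11.40 = 31.00 m
P_hyd = ρgQH = 998.5·9.81·0.388·31.00 = 117.8 kW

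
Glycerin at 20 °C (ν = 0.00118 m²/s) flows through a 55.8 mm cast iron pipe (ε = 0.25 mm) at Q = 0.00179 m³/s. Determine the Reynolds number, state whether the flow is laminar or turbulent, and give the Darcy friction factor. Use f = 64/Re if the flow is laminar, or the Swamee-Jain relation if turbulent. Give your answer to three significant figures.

Re ≈ 34.6; laminar; f = 64/Re ≈ 1.85

V = 4Q/(πD²) = 0.7320 m/s
Re = VD/ν = 0.7320·0.0558/0.00118 = 34.6
Re < 2300 → laminar → f = 64/Re = 1.849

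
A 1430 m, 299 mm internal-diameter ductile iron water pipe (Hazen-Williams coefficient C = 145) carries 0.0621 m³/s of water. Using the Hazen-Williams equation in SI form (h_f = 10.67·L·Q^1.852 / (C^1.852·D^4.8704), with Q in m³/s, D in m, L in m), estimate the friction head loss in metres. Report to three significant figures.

h_f = 10.67·1430·0.0621^1.852 / (145^1.852·0.299^4.8704) = 3.156 m

h_f ≈ 3.16 m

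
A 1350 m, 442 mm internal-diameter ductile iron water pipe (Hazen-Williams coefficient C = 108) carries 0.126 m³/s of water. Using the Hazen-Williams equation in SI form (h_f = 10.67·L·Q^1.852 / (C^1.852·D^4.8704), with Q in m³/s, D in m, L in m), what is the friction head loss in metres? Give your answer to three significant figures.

h_f = 10.67·1350·0.126^1.852 / (108^1.852·0.442^4.8704) = 2.841 m

h_f ≈ 2.84 m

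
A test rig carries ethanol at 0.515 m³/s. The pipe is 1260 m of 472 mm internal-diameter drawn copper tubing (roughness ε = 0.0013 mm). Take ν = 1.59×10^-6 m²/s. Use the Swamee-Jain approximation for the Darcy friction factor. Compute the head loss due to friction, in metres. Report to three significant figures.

h_f ≈ 14.1 m

V = 4Q/(πD²) = 4·0.515/(π·0.472²) = 2.943 m/s
Re = VD/ν = 2.943·0.472/1.59×10^-6 = 8.74×10^5 → turbulent
ε/D = 0.0013/472 = 2.75×10^-6
Swamee-Jain: f = 0.01194
h_f = f(L/D)V²/(2g) = 0.01194·(1260/0.472)·2.943²/(2·9.81) = 14.07 m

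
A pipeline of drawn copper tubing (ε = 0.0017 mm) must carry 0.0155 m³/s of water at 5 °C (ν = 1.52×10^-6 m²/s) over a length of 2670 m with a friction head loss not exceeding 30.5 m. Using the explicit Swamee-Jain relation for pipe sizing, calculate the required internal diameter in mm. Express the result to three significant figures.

Swamee-Jain (Type III): D = 0.66·[ε^1.25·(LQ²/(gh_f))^4.75 + ν·Q^9.4·(L/(gh_f))^5.2]^0.04
LQ²/(gh_f) = 0.002144; L/(gh_f) = 8.924
Term 1 = ε^1.25·(…)^4.75 = 1.29×10^-20; Term 2 = ν·Q^9.4·(…)^5.2 = 1.30×10^-18
D = 0.66·(1.29×10^-20 + 1.30×10^-18)^0.04 = 0.1271 m = 127 mm
Check: V = 1.22 m/s, Re = 1.02×10^5, f = 0.01787, h_f = 28.5 m ≈ 30.5 m ✓

D ≈ 127 mm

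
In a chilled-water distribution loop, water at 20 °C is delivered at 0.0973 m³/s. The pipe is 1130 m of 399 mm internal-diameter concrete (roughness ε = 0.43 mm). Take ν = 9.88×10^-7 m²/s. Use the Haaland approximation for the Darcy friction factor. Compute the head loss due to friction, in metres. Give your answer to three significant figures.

V = 4Q/(πD²) = 4·0.0973/(π·0.399²) = 0.7782 m/s
Re = VD/ν = 0.7782·0.399/9.88×10^-7 = 3.14×10^5 → turbulent
ε/D = 0.43/399 = 0.00108
Haaland: f = 0.02081
h_f = f(L/D)V²/(2g) = 0.02081·(1130/0.399)·0.7782²/(2·9.81) = 1.819 m

h_f ≈ 1.82 m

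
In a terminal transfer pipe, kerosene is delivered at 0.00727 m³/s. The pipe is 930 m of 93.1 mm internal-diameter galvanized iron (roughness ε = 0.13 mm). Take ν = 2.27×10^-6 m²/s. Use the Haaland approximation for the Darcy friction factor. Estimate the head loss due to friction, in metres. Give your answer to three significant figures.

V = 4Q/(πD²) = 4·0.00727/(π·0.0931²) = 1.068 m/s
Re = VD/ν = 1.068·0.0931/2.27×10^-6 = 4.38×10^4 → turbulent
ε/D = 0.13/93.1 = 0.00140
Haaland: f = 0.02519
h_f = f(L/D)V²/(2g) = 0.02519·(930/0.0931)·1.068²/(2·9.81) = 14.63 m

h_f ≈ 14.6 m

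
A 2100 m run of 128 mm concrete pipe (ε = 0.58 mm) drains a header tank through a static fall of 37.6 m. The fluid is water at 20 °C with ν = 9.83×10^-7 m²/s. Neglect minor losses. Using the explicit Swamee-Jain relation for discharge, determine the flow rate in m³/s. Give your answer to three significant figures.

Swamee-Jain (Type II): Q = -0.965·√(gD⁵h_f/L)·ln[ε/(3.7D) + √(3.17ν²L/(gD³h_f))]
√(gD⁵h_f/L) = √(9.81·0.128⁵·37.6/2100) = 0.002457
ε/(3.7D) = 0.00122; √(3.17ν²L/(gD³h_f)) = 9.12×10^-5
Q = -0.965·0.002457·ln(0.001316) = 0.01573 m³/s
Check: V = 1.22 m/s, Re = 1.59×10^5, f = 0.03032, h_f = 37.9 m ≈ 37.6 m ✓

Q ≈ 0.0157 m³/s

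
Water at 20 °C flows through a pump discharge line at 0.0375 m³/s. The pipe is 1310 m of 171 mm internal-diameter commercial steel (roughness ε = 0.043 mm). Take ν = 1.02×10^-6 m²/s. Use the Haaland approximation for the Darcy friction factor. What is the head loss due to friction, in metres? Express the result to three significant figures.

h_f ≈ 17.3 m

V = 4Q/(πD²) = 4·0.0375/(π·0.171²) = 1.633 m/s
Re = VD/ν = 1.633·0.171/1.02×10^-6 = 2.74×10^5 → turbulent
ε/D = 0.043/171 = 2.51×10^-4
Haaland: f = 0.01661
h_f = f(L/D)V²/(2g) = 0.01661·(1310/0.171)·1.633²/(2·9.81) = 17.29 m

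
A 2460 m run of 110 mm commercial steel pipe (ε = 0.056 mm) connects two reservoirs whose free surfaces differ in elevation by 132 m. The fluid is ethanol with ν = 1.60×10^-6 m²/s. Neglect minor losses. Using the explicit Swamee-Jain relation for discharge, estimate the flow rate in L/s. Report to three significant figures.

Q ≈ 23.4 L/s

Swamee-Jain (Type II): Q = -0.965·√(gD⁵h_f/L)·ln[ε/(3.7D) + √(3.17ν²L/(gD³h_f))]
√(gD⁵h_f/L) = √(9.81·0.110⁵·132/2460) = 0.002912
ε/(3.7D) = 1.38×10^-4; √(3.17ν²L/(gD³h_f)) = 1.08×10^-4
Q = -0.965·0.002912·ln(2.452×10^-4) = 0.02336 m³/s
Check: V = 2.46 m/s, Re = 1.69×10^5, f = 0.01928, h_f = 133 m ≈ 132 m ✓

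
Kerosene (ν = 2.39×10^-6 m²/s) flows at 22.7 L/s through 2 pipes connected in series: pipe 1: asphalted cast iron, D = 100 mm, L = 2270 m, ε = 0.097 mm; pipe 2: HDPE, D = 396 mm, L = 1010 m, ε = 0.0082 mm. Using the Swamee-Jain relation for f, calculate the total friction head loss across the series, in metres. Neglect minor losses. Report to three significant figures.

Pipe 1: V = 2.890 m/s, Re = 1.21×10^5, ε/D = 9.70×10^-4, f = 0.02186, h_1 = f(L/D)V²/2g = 211.3 m
Pipe 2: V = 0.1843 m/s, Re = 3.05×10^4, ε/D = 2.07×10^-5, f = 0.02334, h_2 = f(L/D)V²/2g = 0.1031 m
Series → Q common, losses add: H = Σh = 211.4 m

H ≈ 211 m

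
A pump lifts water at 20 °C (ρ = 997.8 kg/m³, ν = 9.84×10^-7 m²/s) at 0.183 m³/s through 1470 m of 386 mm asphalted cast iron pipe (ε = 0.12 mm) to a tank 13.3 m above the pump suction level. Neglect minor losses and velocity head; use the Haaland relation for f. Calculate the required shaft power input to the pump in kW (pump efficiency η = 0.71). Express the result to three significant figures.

V = 4Q/(πD²) = 1.564 m/s; Re = 6.13×10^5; ε/D = 3.11×10^-4; f = 0.01605
h_f = f(L/D)V²/2g = 7.618 m
Total head H = z + h_f = 13.3 + 7.618 = 20.92 m
P_hyd = ρgQH = 997.8·9.81·0.183·20.92 = 37.47 kW
P_shaft = P_hyd/η = 37.47/0.71 = 52.78 kW

P_shaft ≈ 52.8 kW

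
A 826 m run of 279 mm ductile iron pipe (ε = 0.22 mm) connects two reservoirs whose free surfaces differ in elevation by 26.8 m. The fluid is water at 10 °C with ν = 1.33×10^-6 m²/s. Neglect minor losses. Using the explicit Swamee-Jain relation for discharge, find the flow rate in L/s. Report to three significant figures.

Swamee-Jain (Type II): Q = -0.965·√(gD⁵h_f/L)·ln[ε/(3.7D) + √(3.17ν²L/(gD³h_f))]
√(gD⁵h_f/L) = √(9.81·0.279⁵·26.8/826) = 0.02320
ε/(3.7D) = 2.13×10^-4; √(3.17ν²L/(gD³h_f)) = 2.85×10^-5
Q = -0.965·0.02320·ln(2.416×10^-4) = 0.1864 m³/s
Check: V = 3.05 m/s, Re = 6.40×10^5, f = 0.01922, h_f = 27.0 m ≈ 26.8 m ✓

Q ≈ 186 L/s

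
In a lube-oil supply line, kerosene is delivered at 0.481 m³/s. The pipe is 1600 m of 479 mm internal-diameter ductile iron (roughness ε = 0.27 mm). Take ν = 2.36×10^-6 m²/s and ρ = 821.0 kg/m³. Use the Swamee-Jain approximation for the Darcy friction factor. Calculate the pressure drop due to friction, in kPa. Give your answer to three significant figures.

V = 4Q/(πD²) = 4·0.481/(π·0.479²) = 2.669 m/s
Re = VD/ν = 2.669·0.479/2.36×10^-6 = 5.42×10^5 → turbulent
ε/D = 0.27/479 = 5.64×10^-4
Swamee-Jain: f = 0.01810
h_f = f(L/D)V²/(2g) = 0.01810·(1600/0.479)·2.669²/(2·9.81) = 21.95 m
Δp = ρg·h_f = 821.0·9.81·21.95 = 176.8 kPa

Δp ≈ 177 kPa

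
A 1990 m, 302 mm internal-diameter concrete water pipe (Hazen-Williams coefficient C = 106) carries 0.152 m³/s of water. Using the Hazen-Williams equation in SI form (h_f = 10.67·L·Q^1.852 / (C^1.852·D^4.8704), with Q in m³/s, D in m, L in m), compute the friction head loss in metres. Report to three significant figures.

h_f = 10.67·1990·0.152^1.852 / (106^1.852·0.302^4.8704) = 39.22 m

h_f ≈ 39.2 m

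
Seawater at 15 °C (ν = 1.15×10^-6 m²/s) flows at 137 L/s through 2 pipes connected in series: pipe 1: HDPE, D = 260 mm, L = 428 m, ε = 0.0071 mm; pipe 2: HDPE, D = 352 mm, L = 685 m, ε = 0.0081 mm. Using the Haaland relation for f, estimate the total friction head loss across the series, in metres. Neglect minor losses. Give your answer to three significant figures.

Pipe 1: V = 2.580 m/s, Re = 5.83×10^5, ε/D = 2.73×10^-5, f = 0.01307, h_1 = f(L/D)V²/2g = 7.303 m
Pipe 2: V = 1.408 m/s, Re = 4.31×10^5, ε/D = 2.30×10^-5, f = 0.01366, h_2 = f(L/D)V²/2g = 2.686 m
Series → Q common, losses add: H = Σh = 9.989 m

H ≈ 9.99 m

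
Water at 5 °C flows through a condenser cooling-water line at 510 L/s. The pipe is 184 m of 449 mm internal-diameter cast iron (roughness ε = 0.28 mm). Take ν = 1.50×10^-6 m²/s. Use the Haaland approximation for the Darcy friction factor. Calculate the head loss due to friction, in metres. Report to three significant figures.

V = 4Q/(πD²) = 4·0.510/(π·0.449²) = 3.221 m/s
Re = VD/ν = 3.221·0.449/1.50×10^-6 = 9.64×10^5 → turbulent
ε/D = 0.28/449 = 6.24×10^-4
Haaland: f = 0.01798
h_f = f(L/D)V²/(2g) = 0.01798·(184/0.449)·3.221²/(2·9.81) = 3.897 m

h_f ≈ 3.90 m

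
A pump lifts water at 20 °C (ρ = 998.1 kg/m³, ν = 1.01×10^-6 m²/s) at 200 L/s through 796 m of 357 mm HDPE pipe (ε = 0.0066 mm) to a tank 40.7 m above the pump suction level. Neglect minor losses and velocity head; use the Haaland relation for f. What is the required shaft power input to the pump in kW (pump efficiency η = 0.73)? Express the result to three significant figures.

V = 4Q/(πD²) = 1.998 m/s; Re = 7.06×10^5; ε/D = 1.85×10^-5; f = 0.01257
h_f = f(L/D)V²/2g = 5.702 m
Total head H = z + h_f = 40.7 + 5.702 = 46.40 m
P_hyd = ρgQH = 998.1·9.81·0.200·46.40 = 90.87 kW
P_shaft = P_hyd/η = 90.87/0.73 = 124.5 kW

P_shaft ≈ 124 kW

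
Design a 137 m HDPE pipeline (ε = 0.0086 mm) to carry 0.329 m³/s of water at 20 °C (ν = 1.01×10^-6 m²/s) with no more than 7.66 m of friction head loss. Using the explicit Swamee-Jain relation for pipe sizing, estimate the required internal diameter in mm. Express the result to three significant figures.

Swamee-Jain (Type III): D = 0.66·[ε^1.25·(LQ²/(gh_f))^4.75 + ν·Q^9.4·(L/(gh_f))^5.2]^0.04
LQ²/(gh_f) = 0.1973; L/(gh_f) = 1.823
Term 1 = ε^1.25·(…)^4.75 = 2.09×10^-10; Term 2 = ν·Q^9.4·(…)^5.2 = 6.64×10^-10
D = 0.66·(2.09×10^-10 + 6.64×10^-10)^0.04 = 0.2865 m = 287 mm
Check: V = 5.10 m/s, Re = 1.45×10^6, f = 0.01176, h_f = 7.46 m ≈ 7.66 m ✓

D ≈ 287 mm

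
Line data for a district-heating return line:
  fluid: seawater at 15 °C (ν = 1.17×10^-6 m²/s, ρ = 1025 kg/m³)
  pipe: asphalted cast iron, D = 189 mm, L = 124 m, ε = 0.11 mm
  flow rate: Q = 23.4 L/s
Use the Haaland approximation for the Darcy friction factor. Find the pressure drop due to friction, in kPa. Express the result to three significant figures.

Δp ≈ 4.62 kPa

V = 4Q/(πD²) = 4·0.0234/(π·0.189²) = 0.8341 m/s
Re = VD/ν = 0.8341·0.189/1.17×10^-6 = 1.35×10^5 → turbulent
ε/D = 0.11/189 = 5.82×10^-4
Haaland: f = 0.01974
h_f = f(L/D)V²/(2g) = 0.01974·(124/0.189)·0.8341²/(2·9.81) = 0.4593 m
Δp = ρg·h_f = 1025·9.81·0.4593 = 4.618 kPa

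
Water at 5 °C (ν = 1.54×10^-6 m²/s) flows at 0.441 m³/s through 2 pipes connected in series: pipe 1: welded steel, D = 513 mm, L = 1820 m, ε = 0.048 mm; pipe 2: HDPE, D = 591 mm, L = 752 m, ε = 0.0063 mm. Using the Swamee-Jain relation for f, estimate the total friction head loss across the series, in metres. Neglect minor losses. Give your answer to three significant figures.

Pipe 1: V = 2.134 m/s, Re = 7.11×10^5, ε/D = 9.36×10^-5, f = 0.01385, h_1 = f(L/D)V²/2g = 11.40 m
Pipe 2: V = 1.608 m/s, Re = 6.17×10^5, ε/D = 1.07×10^-5, f = 0.01281, h_2 = f(L/D)V²/2g = 2.146 m
Series → Q common, losses add: H = Σh = 13.54 m

H ≈ 13.5 m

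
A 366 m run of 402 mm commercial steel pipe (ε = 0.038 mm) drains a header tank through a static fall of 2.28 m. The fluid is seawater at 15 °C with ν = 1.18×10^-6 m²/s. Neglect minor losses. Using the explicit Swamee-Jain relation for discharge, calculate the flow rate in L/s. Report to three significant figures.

Q ≈ 238 L/s

Swamee-Jain (Type II): Q = -0.965·√(gD⁵h_f/L)·ln[ε/(3.7D) + √(3.17ν²L/(gD³h_f))]
√(gD⁵h_f/L) = √(9.81·0.402⁵·2.28/366) = 0.02533
ε/(3.7D) = 2.55×10^-5; √(3.17ν²L/(gD³h_f)) = 3.33×10^-5
Q = -0.965·0.02533·ln(5.889×10^-5) = 0.2381 m³/s
Check: V = 1.88 m/s, Re = 6.39×10^5, f = 0.01401, h_f = 2.29 m ≈ 2.28 m ✓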